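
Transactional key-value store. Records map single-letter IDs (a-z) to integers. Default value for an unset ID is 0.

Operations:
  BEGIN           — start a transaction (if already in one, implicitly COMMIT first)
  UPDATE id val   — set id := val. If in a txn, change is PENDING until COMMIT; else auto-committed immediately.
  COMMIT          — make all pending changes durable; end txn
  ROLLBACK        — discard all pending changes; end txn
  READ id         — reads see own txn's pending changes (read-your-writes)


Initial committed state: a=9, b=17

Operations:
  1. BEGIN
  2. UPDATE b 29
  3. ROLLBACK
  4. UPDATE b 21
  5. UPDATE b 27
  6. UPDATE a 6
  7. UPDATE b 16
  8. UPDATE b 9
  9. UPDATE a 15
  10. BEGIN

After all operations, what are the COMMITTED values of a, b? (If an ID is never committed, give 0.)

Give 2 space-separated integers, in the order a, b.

Initial committed: {a=9, b=17}
Op 1: BEGIN: in_txn=True, pending={}
Op 2: UPDATE b=29 (pending; pending now {b=29})
Op 3: ROLLBACK: discarded pending ['b']; in_txn=False
Op 4: UPDATE b=21 (auto-commit; committed b=21)
Op 5: UPDATE b=27 (auto-commit; committed b=27)
Op 6: UPDATE a=6 (auto-commit; committed a=6)
Op 7: UPDATE b=16 (auto-commit; committed b=16)
Op 8: UPDATE b=9 (auto-commit; committed b=9)
Op 9: UPDATE a=15 (auto-commit; committed a=15)
Op 10: BEGIN: in_txn=True, pending={}
Final committed: {a=15, b=9}

Answer: 15 9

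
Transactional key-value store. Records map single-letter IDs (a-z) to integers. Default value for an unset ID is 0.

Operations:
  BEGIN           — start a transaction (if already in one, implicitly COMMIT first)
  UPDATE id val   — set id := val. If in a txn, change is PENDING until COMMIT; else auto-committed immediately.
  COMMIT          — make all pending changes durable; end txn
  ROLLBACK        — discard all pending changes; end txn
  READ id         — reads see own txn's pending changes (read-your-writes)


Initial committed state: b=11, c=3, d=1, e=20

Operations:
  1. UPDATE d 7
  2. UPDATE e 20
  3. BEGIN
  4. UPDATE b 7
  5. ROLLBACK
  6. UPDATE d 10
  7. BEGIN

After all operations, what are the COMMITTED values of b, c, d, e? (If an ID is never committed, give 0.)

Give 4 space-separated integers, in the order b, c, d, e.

Answer: 11 3 10 20

Derivation:
Initial committed: {b=11, c=3, d=1, e=20}
Op 1: UPDATE d=7 (auto-commit; committed d=7)
Op 2: UPDATE e=20 (auto-commit; committed e=20)
Op 3: BEGIN: in_txn=True, pending={}
Op 4: UPDATE b=7 (pending; pending now {b=7})
Op 5: ROLLBACK: discarded pending ['b']; in_txn=False
Op 6: UPDATE d=10 (auto-commit; committed d=10)
Op 7: BEGIN: in_txn=True, pending={}
Final committed: {b=11, c=3, d=10, e=20}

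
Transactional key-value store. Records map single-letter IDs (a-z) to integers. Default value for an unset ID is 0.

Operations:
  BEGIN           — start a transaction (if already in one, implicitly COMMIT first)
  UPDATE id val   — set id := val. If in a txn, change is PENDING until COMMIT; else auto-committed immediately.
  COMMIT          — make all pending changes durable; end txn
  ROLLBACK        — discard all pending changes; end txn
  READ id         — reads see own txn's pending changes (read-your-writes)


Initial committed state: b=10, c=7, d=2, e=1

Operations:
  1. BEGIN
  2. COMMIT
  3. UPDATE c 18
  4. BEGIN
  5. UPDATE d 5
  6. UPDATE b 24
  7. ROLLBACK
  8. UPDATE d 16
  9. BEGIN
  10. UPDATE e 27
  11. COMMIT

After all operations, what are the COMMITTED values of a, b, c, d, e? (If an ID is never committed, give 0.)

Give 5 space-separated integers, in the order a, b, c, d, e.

Initial committed: {b=10, c=7, d=2, e=1}
Op 1: BEGIN: in_txn=True, pending={}
Op 2: COMMIT: merged [] into committed; committed now {b=10, c=7, d=2, e=1}
Op 3: UPDATE c=18 (auto-commit; committed c=18)
Op 4: BEGIN: in_txn=True, pending={}
Op 5: UPDATE d=5 (pending; pending now {d=5})
Op 6: UPDATE b=24 (pending; pending now {b=24, d=5})
Op 7: ROLLBACK: discarded pending ['b', 'd']; in_txn=False
Op 8: UPDATE d=16 (auto-commit; committed d=16)
Op 9: BEGIN: in_txn=True, pending={}
Op 10: UPDATE e=27 (pending; pending now {e=27})
Op 11: COMMIT: merged ['e'] into committed; committed now {b=10, c=18, d=16, e=27}
Final committed: {b=10, c=18, d=16, e=27}

Answer: 0 10 18 16 27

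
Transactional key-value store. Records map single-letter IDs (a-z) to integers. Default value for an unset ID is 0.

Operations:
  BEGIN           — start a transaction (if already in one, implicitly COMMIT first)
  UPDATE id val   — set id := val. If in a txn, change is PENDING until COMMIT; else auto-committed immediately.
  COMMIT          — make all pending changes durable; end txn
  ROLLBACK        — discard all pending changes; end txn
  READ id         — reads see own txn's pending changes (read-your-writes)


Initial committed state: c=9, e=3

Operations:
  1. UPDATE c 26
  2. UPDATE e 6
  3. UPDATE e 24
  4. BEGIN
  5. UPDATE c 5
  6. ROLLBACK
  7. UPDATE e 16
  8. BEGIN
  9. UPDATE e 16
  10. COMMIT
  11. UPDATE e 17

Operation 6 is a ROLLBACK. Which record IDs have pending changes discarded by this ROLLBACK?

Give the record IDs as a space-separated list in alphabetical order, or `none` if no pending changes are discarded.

Initial committed: {c=9, e=3}
Op 1: UPDATE c=26 (auto-commit; committed c=26)
Op 2: UPDATE e=6 (auto-commit; committed e=6)
Op 3: UPDATE e=24 (auto-commit; committed e=24)
Op 4: BEGIN: in_txn=True, pending={}
Op 5: UPDATE c=5 (pending; pending now {c=5})
Op 6: ROLLBACK: discarded pending ['c']; in_txn=False
Op 7: UPDATE e=16 (auto-commit; committed e=16)
Op 8: BEGIN: in_txn=True, pending={}
Op 9: UPDATE e=16 (pending; pending now {e=16})
Op 10: COMMIT: merged ['e'] into committed; committed now {c=26, e=16}
Op 11: UPDATE e=17 (auto-commit; committed e=17)
ROLLBACK at op 6 discards: ['c']

Answer: c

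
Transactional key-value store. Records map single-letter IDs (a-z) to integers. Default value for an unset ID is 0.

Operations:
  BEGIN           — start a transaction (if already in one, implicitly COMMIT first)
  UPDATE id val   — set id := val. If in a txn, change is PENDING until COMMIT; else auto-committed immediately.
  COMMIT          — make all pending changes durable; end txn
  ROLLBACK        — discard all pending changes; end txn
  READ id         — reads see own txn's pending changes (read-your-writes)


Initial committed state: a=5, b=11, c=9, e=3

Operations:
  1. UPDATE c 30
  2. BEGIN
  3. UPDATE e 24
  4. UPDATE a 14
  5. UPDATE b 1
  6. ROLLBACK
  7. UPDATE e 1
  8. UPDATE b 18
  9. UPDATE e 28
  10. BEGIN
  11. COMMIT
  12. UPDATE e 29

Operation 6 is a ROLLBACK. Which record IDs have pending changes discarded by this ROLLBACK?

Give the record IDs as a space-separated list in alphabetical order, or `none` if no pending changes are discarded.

Answer: a b e

Derivation:
Initial committed: {a=5, b=11, c=9, e=3}
Op 1: UPDATE c=30 (auto-commit; committed c=30)
Op 2: BEGIN: in_txn=True, pending={}
Op 3: UPDATE e=24 (pending; pending now {e=24})
Op 4: UPDATE a=14 (pending; pending now {a=14, e=24})
Op 5: UPDATE b=1 (pending; pending now {a=14, b=1, e=24})
Op 6: ROLLBACK: discarded pending ['a', 'b', 'e']; in_txn=False
Op 7: UPDATE e=1 (auto-commit; committed e=1)
Op 8: UPDATE b=18 (auto-commit; committed b=18)
Op 9: UPDATE e=28 (auto-commit; committed e=28)
Op 10: BEGIN: in_txn=True, pending={}
Op 11: COMMIT: merged [] into committed; committed now {a=5, b=18, c=30, e=28}
Op 12: UPDATE e=29 (auto-commit; committed e=29)
ROLLBACK at op 6 discards: ['a', 'b', 'e']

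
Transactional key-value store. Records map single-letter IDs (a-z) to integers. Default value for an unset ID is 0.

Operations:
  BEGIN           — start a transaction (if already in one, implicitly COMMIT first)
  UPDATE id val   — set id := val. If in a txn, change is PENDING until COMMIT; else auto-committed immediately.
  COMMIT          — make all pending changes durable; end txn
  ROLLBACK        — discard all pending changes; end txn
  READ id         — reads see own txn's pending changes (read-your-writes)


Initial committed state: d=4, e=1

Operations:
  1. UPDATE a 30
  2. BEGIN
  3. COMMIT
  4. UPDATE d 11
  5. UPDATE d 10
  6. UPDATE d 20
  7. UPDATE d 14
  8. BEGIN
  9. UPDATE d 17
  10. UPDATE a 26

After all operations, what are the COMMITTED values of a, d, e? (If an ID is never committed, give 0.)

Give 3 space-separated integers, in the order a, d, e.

Initial committed: {d=4, e=1}
Op 1: UPDATE a=30 (auto-commit; committed a=30)
Op 2: BEGIN: in_txn=True, pending={}
Op 3: COMMIT: merged [] into committed; committed now {a=30, d=4, e=1}
Op 4: UPDATE d=11 (auto-commit; committed d=11)
Op 5: UPDATE d=10 (auto-commit; committed d=10)
Op 6: UPDATE d=20 (auto-commit; committed d=20)
Op 7: UPDATE d=14 (auto-commit; committed d=14)
Op 8: BEGIN: in_txn=True, pending={}
Op 9: UPDATE d=17 (pending; pending now {d=17})
Op 10: UPDATE a=26 (pending; pending now {a=26, d=17})
Final committed: {a=30, d=14, e=1}

Answer: 30 14 1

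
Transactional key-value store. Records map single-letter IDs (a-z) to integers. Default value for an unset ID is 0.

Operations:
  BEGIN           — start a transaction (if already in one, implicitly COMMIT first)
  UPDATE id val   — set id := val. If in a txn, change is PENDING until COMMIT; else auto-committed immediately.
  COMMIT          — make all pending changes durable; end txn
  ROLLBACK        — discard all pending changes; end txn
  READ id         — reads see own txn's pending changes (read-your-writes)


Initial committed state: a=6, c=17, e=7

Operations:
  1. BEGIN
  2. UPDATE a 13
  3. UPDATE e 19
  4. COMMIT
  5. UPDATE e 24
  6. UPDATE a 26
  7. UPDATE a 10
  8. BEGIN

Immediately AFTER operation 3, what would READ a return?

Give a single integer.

Answer: 13

Derivation:
Initial committed: {a=6, c=17, e=7}
Op 1: BEGIN: in_txn=True, pending={}
Op 2: UPDATE a=13 (pending; pending now {a=13})
Op 3: UPDATE e=19 (pending; pending now {a=13, e=19})
After op 3: visible(a) = 13 (pending={a=13, e=19}, committed={a=6, c=17, e=7})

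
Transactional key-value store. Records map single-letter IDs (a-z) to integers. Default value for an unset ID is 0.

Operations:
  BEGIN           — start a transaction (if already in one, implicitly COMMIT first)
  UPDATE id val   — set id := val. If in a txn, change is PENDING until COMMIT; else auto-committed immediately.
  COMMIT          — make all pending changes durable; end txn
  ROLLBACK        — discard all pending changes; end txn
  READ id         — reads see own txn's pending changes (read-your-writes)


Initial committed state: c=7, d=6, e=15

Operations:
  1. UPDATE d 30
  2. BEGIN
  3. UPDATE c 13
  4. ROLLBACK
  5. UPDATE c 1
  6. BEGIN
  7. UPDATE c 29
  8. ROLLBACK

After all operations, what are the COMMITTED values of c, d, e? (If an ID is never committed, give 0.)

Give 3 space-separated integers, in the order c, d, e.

Answer: 1 30 15

Derivation:
Initial committed: {c=7, d=6, e=15}
Op 1: UPDATE d=30 (auto-commit; committed d=30)
Op 2: BEGIN: in_txn=True, pending={}
Op 3: UPDATE c=13 (pending; pending now {c=13})
Op 4: ROLLBACK: discarded pending ['c']; in_txn=False
Op 5: UPDATE c=1 (auto-commit; committed c=1)
Op 6: BEGIN: in_txn=True, pending={}
Op 7: UPDATE c=29 (pending; pending now {c=29})
Op 8: ROLLBACK: discarded pending ['c']; in_txn=False
Final committed: {c=1, d=30, e=15}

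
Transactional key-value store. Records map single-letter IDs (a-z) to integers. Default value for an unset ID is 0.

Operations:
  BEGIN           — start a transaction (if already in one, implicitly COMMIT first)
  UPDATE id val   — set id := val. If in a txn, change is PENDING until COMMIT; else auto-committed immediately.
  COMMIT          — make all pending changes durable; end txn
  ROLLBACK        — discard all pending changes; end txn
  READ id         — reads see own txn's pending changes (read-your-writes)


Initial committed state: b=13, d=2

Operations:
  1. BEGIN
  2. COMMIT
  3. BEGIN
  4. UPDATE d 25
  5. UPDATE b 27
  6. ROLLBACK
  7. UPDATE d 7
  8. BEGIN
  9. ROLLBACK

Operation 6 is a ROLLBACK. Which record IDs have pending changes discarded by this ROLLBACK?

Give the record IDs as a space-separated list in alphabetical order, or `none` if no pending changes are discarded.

Initial committed: {b=13, d=2}
Op 1: BEGIN: in_txn=True, pending={}
Op 2: COMMIT: merged [] into committed; committed now {b=13, d=2}
Op 3: BEGIN: in_txn=True, pending={}
Op 4: UPDATE d=25 (pending; pending now {d=25})
Op 5: UPDATE b=27 (pending; pending now {b=27, d=25})
Op 6: ROLLBACK: discarded pending ['b', 'd']; in_txn=False
Op 7: UPDATE d=7 (auto-commit; committed d=7)
Op 8: BEGIN: in_txn=True, pending={}
Op 9: ROLLBACK: discarded pending []; in_txn=False
ROLLBACK at op 6 discards: ['b', 'd']

Answer: b d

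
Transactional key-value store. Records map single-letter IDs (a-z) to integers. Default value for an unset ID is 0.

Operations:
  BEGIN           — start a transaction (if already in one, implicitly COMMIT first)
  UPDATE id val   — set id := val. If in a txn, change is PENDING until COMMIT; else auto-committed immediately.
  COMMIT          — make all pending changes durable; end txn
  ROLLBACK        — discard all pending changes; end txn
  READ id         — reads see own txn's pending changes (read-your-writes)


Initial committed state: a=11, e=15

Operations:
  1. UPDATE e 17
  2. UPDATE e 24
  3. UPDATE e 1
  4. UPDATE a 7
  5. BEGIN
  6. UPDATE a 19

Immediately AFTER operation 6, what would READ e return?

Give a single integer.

Initial committed: {a=11, e=15}
Op 1: UPDATE e=17 (auto-commit; committed e=17)
Op 2: UPDATE e=24 (auto-commit; committed e=24)
Op 3: UPDATE e=1 (auto-commit; committed e=1)
Op 4: UPDATE a=7 (auto-commit; committed a=7)
Op 5: BEGIN: in_txn=True, pending={}
Op 6: UPDATE a=19 (pending; pending now {a=19})
After op 6: visible(e) = 1 (pending={a=19}, committed={a=7, e=1})

Answer: 1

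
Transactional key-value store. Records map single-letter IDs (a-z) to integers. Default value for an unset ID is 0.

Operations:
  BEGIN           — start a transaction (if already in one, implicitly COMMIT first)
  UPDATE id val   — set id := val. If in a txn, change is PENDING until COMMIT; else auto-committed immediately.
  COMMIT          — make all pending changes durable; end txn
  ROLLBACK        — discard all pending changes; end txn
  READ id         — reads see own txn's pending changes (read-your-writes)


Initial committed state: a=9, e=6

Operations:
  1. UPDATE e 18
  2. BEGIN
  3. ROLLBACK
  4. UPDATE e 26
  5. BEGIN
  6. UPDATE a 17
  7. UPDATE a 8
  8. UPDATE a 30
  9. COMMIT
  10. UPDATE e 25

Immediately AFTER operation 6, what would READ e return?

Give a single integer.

Initial committed: {a=9, e=6}
Op 1: UPDATE e=18 (auto-commit; committed e=18)
Op 2: BEGIN: in_txn=True, pending={}
Op 3: ROLLBACK: discarded pending []; in_txn=False
Op 4: UPDATE e=26 (auto-commit; committed e=26)
Op 5: BEGIN: in_txn=True, pending={}
Op 6: UPDATE a=17 (pending; pending now {a=17})
After op 6: visible(e) = 26 (pending={a=17}, committed={a=9, e=26})

Answer: 26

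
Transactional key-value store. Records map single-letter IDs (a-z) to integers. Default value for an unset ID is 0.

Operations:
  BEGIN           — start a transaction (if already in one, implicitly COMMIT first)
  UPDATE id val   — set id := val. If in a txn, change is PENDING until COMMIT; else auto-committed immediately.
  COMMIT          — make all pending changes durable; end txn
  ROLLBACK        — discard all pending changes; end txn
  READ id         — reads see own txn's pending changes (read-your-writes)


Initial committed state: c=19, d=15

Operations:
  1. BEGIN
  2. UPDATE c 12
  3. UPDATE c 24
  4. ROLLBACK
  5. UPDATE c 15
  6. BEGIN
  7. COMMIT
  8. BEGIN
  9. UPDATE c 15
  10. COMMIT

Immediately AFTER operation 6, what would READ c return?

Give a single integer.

Initial committed: {c=19, d=15}
Op 1: BEGIN: in_txn=True, pending={}
Op 2: UPDATE c=12 (pending; pending now {c=12})
Op 3: UPDATE c=24 (pending; pending now {c=24})
Op 4: ROLLBACK: discarded pending ['c']; in_txn=False
Op 5: UPDATE c=15 (auto-commit; committed c=15)
Op 6: BEGIN: in_txn=True, pending={}
After op 6: visible(c) = 15 (pending={}, committed={c=15, d=15})

Answer: 15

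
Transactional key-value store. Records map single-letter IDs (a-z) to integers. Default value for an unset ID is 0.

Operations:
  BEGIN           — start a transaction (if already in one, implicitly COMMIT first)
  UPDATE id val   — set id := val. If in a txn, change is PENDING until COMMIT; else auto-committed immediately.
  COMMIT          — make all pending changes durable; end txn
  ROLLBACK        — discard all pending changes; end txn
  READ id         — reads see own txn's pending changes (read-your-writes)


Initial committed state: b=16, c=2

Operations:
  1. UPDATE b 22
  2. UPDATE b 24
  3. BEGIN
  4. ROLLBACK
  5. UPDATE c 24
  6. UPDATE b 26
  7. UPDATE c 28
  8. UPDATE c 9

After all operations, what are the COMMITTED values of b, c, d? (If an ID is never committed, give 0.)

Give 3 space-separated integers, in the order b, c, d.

Initial committed: {b=16, c=2}
Op 1: UPDATE b=22 (auto-commit; committed b=22)
Op 2: UPDATE b=24 (auto-commit; committed b=24)
Op 3: BEGIN: in_txn=True, pending={}
Op 4: ROLLBACK: discarded pending []; in_txn=False
Op 5: UPDATE c=24 (auto-commit; committed c=24)
Op 6: UPDATE b=26 (auto-commit; committed b=26)
Op 7: UPDATE c=28 (auto-commit; committed c=28)
Op 8: UPDATE c=9 (auto-commit; committed c=9)
Final committed: {b=26, c=9}

Answer: 26 9 0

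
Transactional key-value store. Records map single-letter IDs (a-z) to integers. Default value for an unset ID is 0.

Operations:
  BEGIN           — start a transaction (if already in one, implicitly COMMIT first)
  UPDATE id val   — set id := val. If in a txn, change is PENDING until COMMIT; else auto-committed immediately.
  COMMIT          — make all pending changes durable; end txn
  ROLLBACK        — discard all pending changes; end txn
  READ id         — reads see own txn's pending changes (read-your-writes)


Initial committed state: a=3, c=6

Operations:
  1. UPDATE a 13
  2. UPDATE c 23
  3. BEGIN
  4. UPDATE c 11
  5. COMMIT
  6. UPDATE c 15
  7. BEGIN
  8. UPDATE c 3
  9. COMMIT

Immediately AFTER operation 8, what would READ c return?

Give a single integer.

Initial committed: {a=3, c=6}
Op 1: UPDATE a=13 (auto-commit; committed a=13)
Op 2: UPDATE c=23 (auto-commit; committed c=23)
Op 3: BEGIN: in_txn=True, pending={}
Op 4: UPDATE c=11 (pending; pending now {c=11})
Op 5: COMMIT: merged ['c'] into committed; committed now {a=13, c=11}
Op 6: UPDATE c=15 (auto-commit; committed c=15)
Op 7: BEGIN: in_txn=True, pending={}
Op 8: UPDATE c=3 (pending; pending now {c=3})
After op 8: visible(c) = 3 (pending={c=3}, committed={a=13, c=15})

Answer: 3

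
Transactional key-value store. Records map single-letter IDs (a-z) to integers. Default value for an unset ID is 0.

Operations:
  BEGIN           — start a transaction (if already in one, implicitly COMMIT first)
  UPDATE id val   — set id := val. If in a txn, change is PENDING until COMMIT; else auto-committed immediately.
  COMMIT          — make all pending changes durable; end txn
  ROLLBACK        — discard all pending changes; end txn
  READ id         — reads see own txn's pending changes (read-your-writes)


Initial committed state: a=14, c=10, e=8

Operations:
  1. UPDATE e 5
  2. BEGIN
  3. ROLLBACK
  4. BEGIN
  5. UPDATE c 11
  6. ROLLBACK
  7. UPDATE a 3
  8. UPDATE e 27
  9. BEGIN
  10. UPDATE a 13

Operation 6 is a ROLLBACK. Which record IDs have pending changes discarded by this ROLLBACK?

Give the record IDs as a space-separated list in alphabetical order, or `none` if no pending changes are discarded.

Initial committed: {a=14, c=10, e=8}
Op 1: UPDATE e=5 (auto-commit; committed e=5)
Op 2: BEGIN: in_txn=True, pending={}
Op 3: ROLLBACK: discarded pending []; in_txn=False
Op 4: BEGIN: in_txn=True, pending={}
Op 5: UPDATE c=11 (pending; pending now {c=11})
Op 6: ROLLBACK: discarded pending ['c']; in_txn=False
Op 7: UPDATE a=3 (auto-commit; committed a=3)
Op 8: UPDATE e=27 (auto-commit; committed e=27)
Op 9: BEGIN: in_txn=True, pending={}
Op 10: UPDATE a=13 (pending; pending now {a=13})
ROLLBACK at op 6 discards: ['c']

Answer: c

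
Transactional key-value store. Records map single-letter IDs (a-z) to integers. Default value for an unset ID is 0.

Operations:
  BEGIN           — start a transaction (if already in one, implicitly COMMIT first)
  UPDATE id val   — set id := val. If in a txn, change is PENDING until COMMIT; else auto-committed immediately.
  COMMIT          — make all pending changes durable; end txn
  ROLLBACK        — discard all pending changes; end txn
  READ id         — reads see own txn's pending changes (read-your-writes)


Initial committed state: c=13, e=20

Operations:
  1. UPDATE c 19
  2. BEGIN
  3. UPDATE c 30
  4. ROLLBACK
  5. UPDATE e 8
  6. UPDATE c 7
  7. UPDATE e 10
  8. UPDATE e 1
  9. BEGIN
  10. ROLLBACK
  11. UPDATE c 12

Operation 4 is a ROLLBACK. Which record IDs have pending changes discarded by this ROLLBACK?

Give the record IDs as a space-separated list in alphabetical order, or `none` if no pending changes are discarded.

Initial committed: {c=13, e=20}
Op 1: UPDATE c=19 (auto-commit; committed c=19)
Op 2: BEGIN: in_txn=True, pending={}
Op 3: UPDATE c=30 (pending; pending now {c=30})
Op 4: ROLLBACK: discarded pending ['c']; in_txn=False
Op 5: UPDATE e=8 (auto-commit; committed e=8)
Op 6: UPDATE c=7 (auto-commit; committed c=7)
Op 7: UPDATE e=10 (auto-commit; committed e=10)
Op 8: UPDATE e=1 (auto-commit; committed e=1)
Op 9: BEGIN: in_txn=True, pending={}
Op 10: ROLLBACK: discarded pending []; in_txn=False
Op 11: UPDATE c=12 (auto-commit; committed c=12)
ROLLBACK at op 4 discards: ['c']

Answer: c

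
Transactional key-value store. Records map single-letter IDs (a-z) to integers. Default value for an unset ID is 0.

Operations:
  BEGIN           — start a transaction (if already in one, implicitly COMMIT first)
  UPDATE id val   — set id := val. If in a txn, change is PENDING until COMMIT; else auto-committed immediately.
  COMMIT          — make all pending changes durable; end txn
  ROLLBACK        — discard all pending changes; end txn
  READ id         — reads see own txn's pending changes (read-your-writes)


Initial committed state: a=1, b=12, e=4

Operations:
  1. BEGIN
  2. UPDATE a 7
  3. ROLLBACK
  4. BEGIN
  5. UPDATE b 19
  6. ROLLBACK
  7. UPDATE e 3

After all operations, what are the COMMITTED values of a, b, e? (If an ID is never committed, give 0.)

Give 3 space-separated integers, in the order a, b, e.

Initial committed: {a=1, b=12, e=4}
Op 1: BEGIN: in_txn=True, pending={}
Op 2: UPDATE a=7 (pending; pending now {a=7})
Op 3: ROLLBACK: discarded pending ['a']; in_txn=False
Op 4: BEGIN: in_txn=True, pending={}
Op 5: UPDATE b=19 (pending; pending now {b=19})
Op 6: ROLLBACK: discarded pending ['b']; in_txn=False
Op 7: UPDATE e=3 (auto-commit; committed e=3)
Final committed: {a=1, b=12, e=3}

Answer: 1 12 3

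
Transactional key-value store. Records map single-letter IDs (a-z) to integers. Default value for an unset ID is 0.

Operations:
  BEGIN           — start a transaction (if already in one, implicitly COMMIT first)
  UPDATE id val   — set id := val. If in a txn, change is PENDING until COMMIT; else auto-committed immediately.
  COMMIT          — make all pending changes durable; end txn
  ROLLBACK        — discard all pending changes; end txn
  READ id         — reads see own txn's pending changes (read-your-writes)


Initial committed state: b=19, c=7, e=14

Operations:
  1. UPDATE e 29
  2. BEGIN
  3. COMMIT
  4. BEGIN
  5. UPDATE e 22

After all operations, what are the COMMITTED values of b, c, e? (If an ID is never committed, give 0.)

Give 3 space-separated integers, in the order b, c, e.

Answer: 19 7 29

Derivation:
Initial committed: {b=19, c=7, e=14}
Op 1: UPDATE e=29 (auto-commit; committed e=29)
Op 2: BEGIN: in_txn=True, pending={}
Op 3: COMMIT: merged [] into committed; committed now {b=19, c=7, e=29}
Op 4: BEGIN: in_txn=True, pending={}
Op 5: UPDATE e=22 (pending; pending now {e=22})
Final committed: {b=19, c=7, e=29}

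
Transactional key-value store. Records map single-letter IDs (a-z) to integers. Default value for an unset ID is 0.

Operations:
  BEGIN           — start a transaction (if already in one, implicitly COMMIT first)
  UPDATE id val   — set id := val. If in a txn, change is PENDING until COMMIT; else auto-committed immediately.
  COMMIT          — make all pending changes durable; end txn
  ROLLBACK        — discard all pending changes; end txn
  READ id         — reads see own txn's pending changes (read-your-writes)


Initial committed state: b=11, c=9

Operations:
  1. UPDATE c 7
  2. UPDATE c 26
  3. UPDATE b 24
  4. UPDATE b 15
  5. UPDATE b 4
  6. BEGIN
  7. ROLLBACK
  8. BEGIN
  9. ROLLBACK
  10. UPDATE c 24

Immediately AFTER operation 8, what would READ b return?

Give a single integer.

Answer: 4

Derivation:
Initial committed: {b=11, c=9}
Op 1: UPDATE c=7 (auto-commit; committed c=7)
Op 2: UPDATE c=26 (auto-commit; committed c=26)
Op 3: UPDATE b=24 (auto-commit; committed b=24)
Op 4: UPDATE b=15 (auto-commit; committed b=15)
Op 5: UPDATE b=4 (auto-commit; committed b=4)
Op 6: BEGIN: in_txn=True, pending={}
Op 7: ROLLBACK: discarded pending []; in_txn=False
Op 8: BEGIN: in_txn=True, pending={}
After op 8: visible(b) = 4 (pending={}, committed={b=4, c=26})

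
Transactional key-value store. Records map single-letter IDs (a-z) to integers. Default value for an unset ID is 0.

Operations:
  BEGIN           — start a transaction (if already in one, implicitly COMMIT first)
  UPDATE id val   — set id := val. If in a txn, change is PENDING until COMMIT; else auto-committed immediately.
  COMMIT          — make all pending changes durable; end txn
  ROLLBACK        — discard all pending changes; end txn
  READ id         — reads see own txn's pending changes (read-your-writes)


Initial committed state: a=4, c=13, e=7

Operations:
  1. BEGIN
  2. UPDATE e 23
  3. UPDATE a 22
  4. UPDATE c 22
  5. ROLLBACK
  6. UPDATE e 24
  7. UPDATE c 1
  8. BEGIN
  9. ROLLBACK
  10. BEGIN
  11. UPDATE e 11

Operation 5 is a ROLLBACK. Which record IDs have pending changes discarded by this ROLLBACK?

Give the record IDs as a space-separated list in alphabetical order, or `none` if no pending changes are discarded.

Answer: a c e

Derivation:
Initial committed: {a=4, c=13, e=7}
Op 1: BEGIN: in_txn=True, pending={}
Op 2: UPDATE e=23 (pending; pending now {e=23})
Op 3: UPDATE a=22 (pending; pending now {a=22, e=23})
Op 4: UPDATE c=22 (pending; pending now {a=22, c=22, e=23})
Op 5: ROLLBACK: discarded pending ['a', 'c', 'e']; in_txn=False
Op 6: UPDATE e=24 (auto-commit; committed e=24)
Op 7: UPDATE c=1 (auto-commit; committed c=1)
Op 8: BEGIN: in_txn=True, pending={}
Op 9: ROLLBACK: discarded pending []; in_txn=False
Op 10: BEGIN: in_txn=True, pending={}
Op 11: UPDATE e=11 (pending; pending now {e=11})
ROLLBACK at op 5 discards: ['a', 'c', 'e']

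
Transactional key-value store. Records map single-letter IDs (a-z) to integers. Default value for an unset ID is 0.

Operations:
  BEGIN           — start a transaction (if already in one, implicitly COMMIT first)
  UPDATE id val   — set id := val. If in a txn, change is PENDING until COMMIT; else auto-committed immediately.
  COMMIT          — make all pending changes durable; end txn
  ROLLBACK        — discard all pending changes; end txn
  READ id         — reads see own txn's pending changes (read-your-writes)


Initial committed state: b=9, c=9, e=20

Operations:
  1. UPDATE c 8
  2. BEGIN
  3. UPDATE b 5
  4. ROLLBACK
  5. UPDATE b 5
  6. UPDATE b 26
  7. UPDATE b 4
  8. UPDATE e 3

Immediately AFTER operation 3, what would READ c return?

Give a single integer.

Initial committed: {b=9, c=9, e=20}
Op 1: UPDATE c=8 (auto-commit; committed c=8)
Op 2: BEGIN: in_txn=True, pending={}
Op 3: UPDATE b=5 (pending; pending now {b=5})
After op 3: visible(c) = 8 (pending={b=5}, committed={b=9, c=8, e=20})

Answer: 8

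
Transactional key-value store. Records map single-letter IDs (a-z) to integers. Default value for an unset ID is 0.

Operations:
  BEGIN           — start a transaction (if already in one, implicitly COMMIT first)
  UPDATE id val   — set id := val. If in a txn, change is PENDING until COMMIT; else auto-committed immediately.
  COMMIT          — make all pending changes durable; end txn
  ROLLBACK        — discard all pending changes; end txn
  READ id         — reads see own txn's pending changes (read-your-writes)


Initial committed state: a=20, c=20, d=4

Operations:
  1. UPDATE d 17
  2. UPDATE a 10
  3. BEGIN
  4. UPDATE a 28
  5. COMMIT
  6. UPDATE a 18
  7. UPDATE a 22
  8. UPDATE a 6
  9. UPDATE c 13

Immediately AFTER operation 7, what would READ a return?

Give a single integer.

Answer: 22

Derivation:
Initial committed: {a=20, c=20, d=4}
Op 1: UPDATE d=17 (auto-commit; committed d=17)
Op 2: UPDATE a=10 (auto-commit; committed a=10)
Op 3: BEGIN: in_txn=True, pending={}
Op 4: UPDATE a=28 (pending; pending now {a=28})
Op 5: COMMIT: merged ['a'] into committed; committed now {a=28, c=20, d=17}
Op 6: UPDATE a=18 (auto-commit; committed a=18)
Op 7: UPDATE a=22 (auto-commit; committed a=22)
After op 7: visible(a) = 22 (pending={}, committed={a=22, c=20, d=17})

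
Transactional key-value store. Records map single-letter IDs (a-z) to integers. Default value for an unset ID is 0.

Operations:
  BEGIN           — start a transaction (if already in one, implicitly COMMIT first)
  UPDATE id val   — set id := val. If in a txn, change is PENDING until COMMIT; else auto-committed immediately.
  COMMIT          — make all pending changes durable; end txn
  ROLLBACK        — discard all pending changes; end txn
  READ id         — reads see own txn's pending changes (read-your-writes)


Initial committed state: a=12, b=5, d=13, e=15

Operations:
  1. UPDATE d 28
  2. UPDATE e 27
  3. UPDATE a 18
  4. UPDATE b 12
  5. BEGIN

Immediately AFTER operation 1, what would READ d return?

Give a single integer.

Answer: 28

Derivation:
Initial committed: {a=12, b=5, d=13, e=15}
Op 1: UPDATE d=28 (auto-commit; committed d=28)
After op 1: visible(d) = 28 (pending={}, committed={a=12, b=5, d=28, e=15})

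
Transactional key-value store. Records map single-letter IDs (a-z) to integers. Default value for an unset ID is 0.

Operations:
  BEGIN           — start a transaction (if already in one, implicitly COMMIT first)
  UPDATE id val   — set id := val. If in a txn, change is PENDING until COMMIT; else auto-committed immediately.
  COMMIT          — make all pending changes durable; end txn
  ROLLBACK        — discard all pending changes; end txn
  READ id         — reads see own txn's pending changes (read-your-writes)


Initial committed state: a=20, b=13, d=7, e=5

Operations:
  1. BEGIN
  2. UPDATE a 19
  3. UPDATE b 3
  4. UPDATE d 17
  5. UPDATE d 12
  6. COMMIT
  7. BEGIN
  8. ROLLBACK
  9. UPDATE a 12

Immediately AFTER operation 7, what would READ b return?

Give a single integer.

Initial committed: {a=20, b=13, d=7, e=5}
Op 1: BEGIN: in_txn=True, pending={}
Op 2: UPDATE a=19 (pending; pending now {a=19})
Op 3: UPDATE b=3 (pending; pending now {a=19, b=3})
Op 4: UPDATE d=17 (pending; pending now {a=19, b=3, d=17})
Op 5: UPDATE d=12 (pending; pending now {a=19, b=3, d=12})
Op 6: COMMIT: merged ['a', 'b', 'd'] into committed; committed now {a=19, b=3, d=12, e=5}
Op 7: BEGIN: in_txn=True, pending={}
After op 7: visible(b) = 3 (pending={}, committed={a=19, b=3, d=12, e=5})

Answer: 3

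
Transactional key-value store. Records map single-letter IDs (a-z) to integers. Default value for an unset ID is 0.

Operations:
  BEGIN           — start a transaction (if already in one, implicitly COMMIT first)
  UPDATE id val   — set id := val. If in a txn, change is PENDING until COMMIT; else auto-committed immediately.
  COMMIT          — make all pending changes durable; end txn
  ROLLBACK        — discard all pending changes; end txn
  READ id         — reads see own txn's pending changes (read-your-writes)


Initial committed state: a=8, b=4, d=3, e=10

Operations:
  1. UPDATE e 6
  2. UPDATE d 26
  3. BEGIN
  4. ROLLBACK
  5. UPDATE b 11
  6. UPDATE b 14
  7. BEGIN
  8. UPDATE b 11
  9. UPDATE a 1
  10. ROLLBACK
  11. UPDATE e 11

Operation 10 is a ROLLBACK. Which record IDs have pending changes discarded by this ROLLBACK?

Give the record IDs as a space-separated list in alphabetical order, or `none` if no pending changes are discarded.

Answer: a b

Derivation:
Initial committed: {a=8, b=4, d=3, e=10}
Op 1: UPDATE e=6 (auto-commit; committed e=6)
Op 2: UPDATE d=26 (auto-commit; committed d=26)
Op 3: BEGIN: in_txn=True, pending={}
Op 4: ROLLBACK: discarded pending []; in_txn=False
Op 5: UPDATE b=11 (auto-commit; committed b=11)
Op 6: UPDATE b=14 (auto-commit; committed b=14)
Op 7: BEGIN: in_txn=True, pending={}
Op 8: UPDATE b=11 (pending; pending now {b=11})
Op 9: UPDATE a=1 (pending; pending now {a=1, b=11})
Op 10: ROLLBACK: discarded pending ['a', 'b']; in_txn=False
Op 11: UPDATE e=11 (auto-commit; committed e=11)
ROLLBACK at op 10 discards: ['a', 'b']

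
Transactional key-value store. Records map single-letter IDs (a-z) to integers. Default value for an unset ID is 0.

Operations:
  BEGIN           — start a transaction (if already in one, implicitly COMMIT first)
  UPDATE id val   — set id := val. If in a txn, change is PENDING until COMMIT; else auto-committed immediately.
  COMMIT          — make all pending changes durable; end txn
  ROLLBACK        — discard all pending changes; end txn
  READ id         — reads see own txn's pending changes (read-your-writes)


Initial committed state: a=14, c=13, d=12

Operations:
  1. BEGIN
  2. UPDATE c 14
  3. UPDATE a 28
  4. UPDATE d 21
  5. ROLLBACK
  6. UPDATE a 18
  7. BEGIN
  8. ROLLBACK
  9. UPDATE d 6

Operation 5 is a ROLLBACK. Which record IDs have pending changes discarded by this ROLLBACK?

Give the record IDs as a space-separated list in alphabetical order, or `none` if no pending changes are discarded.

Initial committed: {a=14, c=13, d=12}
Op 1: BEGIN: in_txn=True, pending={}
Op 2: UPDATE c=14 (pending; pending now {c=14})
Op 3: UPDATE a=28 (pending; pending now {a=28, c=14})
Op 4: UPDATE d=21 (pending; pending now {a=28, c=14, d=21})
Op 5: ROLLBACK: discarded pending ['a', 'c', 'd']; in_txn=False
Op 6: UPDATE a=18 (auto-commit; committed a=18)
Op 7: BEGIN: in_txn=True, pending={}
Op 8: ROLLBACK: discarded pending []; in_txn=False
Op 9: UPDATE d=6 (auto-commit; committed d=6)
ROLLBACK at op 5 discards: ['a', 'c', 'd']

Answer: a c d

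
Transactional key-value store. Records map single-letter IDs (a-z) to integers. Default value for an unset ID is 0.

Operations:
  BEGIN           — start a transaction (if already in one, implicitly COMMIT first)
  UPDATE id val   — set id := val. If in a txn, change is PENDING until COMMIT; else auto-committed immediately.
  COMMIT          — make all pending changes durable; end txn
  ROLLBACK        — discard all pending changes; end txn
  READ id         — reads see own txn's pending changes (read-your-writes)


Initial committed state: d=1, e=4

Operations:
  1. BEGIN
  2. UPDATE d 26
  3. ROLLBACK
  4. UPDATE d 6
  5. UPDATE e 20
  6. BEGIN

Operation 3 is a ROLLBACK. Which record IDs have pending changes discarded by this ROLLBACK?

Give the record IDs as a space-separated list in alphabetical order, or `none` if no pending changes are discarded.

Initial committed: {d=1, e=4}
Op 1: BEGIN: in_txn=True, pending={}
Op 2: UPDATE d=26 (pending; pending now {d=26})
Op 3: ROLLBACK: discarded pending ['d']; in_txn=False
Op 4: UPDATE d=6 (auto-commit; committed d=6)
Op 5: UPDATE e=20 (auto-commit; committed e=20)
Op 6: BEGIN: in_txn=True, pending={}
ROLLBACK at op 3 discards: ['d']

Answer: d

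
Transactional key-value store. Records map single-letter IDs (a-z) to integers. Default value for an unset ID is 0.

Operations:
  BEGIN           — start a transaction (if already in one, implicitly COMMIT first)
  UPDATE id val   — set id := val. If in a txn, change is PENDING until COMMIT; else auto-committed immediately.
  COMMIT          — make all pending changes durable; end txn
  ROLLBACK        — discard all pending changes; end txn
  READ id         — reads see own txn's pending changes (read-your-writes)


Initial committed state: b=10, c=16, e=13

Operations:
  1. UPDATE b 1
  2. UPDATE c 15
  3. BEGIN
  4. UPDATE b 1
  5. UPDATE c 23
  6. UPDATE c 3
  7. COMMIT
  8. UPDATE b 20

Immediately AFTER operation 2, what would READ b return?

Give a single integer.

Answer: 1

Derivation:
Initial committed: {b=10, c=16, e=13}
Op 1: UPDATE b=1 (auto-commit; committed b=1)
Op 2: UPDATE c=15 (auto-commit; committed c=15)
After op 2: visible(b) = 1 (pending={}, committed={b=1, c=15, e=13})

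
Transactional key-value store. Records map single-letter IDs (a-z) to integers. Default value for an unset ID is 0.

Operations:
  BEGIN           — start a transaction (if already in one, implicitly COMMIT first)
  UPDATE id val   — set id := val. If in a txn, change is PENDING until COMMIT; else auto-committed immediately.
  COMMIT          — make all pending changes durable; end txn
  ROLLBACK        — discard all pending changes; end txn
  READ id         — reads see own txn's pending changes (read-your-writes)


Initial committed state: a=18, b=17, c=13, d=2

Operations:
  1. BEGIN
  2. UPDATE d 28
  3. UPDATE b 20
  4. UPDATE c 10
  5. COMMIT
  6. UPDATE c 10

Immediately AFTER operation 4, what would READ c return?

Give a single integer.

Initial committed: {a=18, b=17, c=13, d=2}
Op 1: BEGIN: in_txn=True, pending={}
Op 2: UPDATE d=28 (pending; pending now {d=28})
Op 3: UPDATE b=20 (pending; pending now {b=20, d=28})
Op 4: UPDATE c=10 (pending; pending now {b=20, c=10, d=28})
After op 4: visible(c) = 10 (pending={b=20, c=10, d=28}, committed={a=18, b=17, c=13, d=2})

Answer: 10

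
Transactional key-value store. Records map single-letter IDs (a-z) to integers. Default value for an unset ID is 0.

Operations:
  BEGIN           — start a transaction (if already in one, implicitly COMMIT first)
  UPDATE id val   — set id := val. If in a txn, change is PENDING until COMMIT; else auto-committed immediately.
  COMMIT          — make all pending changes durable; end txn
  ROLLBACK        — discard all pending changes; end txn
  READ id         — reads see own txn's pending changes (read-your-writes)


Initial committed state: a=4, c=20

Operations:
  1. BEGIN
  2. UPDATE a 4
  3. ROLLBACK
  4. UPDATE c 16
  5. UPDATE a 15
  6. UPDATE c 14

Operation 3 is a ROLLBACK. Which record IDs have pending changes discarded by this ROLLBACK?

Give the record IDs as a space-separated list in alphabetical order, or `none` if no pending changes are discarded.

Answer: a

Derivation:
Initial committed: {a=4, c=20}
Op 1: BEGIN: in_txn=True, pending={}
Op 2: UPDATE a=4 (pending; pending now {a=4})
Op 3: ROLLBACK: discarded pending ['a']; in_txn=False
Op 4: UPDATE c=16 (auto-commit; committed c=16)
Op 5: UPDATE a=15 (auto-commit; committed a=15)
Op 6: UPDATE c=14 (auto-commit; committed c=14)
ROLLBACK at op 3 discards: ['a']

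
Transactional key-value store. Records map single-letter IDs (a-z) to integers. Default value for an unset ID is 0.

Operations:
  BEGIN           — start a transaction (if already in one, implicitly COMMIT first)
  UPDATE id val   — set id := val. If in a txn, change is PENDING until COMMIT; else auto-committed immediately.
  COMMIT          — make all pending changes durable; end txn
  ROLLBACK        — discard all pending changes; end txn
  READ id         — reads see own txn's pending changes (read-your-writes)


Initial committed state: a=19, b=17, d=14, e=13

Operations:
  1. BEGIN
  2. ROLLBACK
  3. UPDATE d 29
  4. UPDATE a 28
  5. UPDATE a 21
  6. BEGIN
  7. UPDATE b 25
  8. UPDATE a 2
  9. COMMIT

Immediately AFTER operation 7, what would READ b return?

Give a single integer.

Initial committed: {a=19, b=17, d=14, e=13}
Op 1: BEGIN: in_txn=True, pending={}
Op 2: ROLLBACK: discarded pending []; in_txn=False
Op 3: UPDATE d=29 (auto-commit; committed d=29)
Op 4: UPDATE a=28 (auto-commit; committed a=28)
Op 5: UPDATE a=21 (auto-commit; committed a=21)
Op 6: BEGIN: in_txn=True, pending={}
Op 7: UPDATE b=25 (pending; pending now {b=25})
After op 7: visible(b) = 25 (pending={b=25}, committed={a=21, b=17, d=29, e=13})

Answer: 25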